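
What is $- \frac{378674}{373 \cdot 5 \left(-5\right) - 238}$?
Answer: $\frac{378674}{9563} \approx 39.598$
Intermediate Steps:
$- \frac{378674}{373 \cdot 5 \left(-5\right) - 238} = - \frac{378674}{373 \left(-25\right) - 238} = - \frac{378674}{-9325 - 238} = - \frac{378674}{-9563} = \left(-378674\right) \left(- \frac{1}{9563}\right) = \frac{378674}{9563}$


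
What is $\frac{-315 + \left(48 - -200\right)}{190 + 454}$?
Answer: $- \frac{67}{644} \approx -0.10404$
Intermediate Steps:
$\frac{-315 + \left(48 - -200\right)}{190 + 454} = \frac{-315 + \left(48 + 200\right)}{644} = \left(-315 + 248\right) \frac{1}{644} = \left(-67\right) \frac{1}{644} = - \frac{67}{644}$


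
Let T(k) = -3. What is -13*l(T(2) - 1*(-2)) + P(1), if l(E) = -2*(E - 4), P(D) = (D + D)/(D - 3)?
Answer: -131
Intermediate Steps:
P(D) = 2*D/(-3 + D) (P(D) = (2*D)/(-3 + D) = 2*D/(-3 + D))
l(E) = 8 - 2*E (l(E) = -2*(-4 + E) = 8 - 2*E)
-13*l(T(2) - 1*(-2)) + P(1) = -13*(8 - 2*(-3 - 1*(-2))) + 2*1/(-3 + 1) = -13*(8 - 2*(-3 + 2)) + 2*1/(-2) = -13*(8 - 2*(-1)) + 2*1*(-1/2) = -13*(8 + 2) - 1 = -13*10 - 1 = -130 - 1 = -131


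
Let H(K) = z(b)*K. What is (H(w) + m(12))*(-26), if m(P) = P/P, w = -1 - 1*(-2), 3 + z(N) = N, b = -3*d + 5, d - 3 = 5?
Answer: 546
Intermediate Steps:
d = 8 (d = 3 + 5 = 8)
b = -19 (b = -3*8 + 5 = -24 + 5 = -19)
z(N) = -3 + N
w = 1 (w = -1 + 2 = 1)
m(P) = 1
H(K) = -22*K (H(K) = (-3 - 19)*K = -22*K)
(H(w) + m(12))*(-26) = (-22*1 + 1)*(-26) = (-22 + 1)*(-26) = -21*(-26) = 546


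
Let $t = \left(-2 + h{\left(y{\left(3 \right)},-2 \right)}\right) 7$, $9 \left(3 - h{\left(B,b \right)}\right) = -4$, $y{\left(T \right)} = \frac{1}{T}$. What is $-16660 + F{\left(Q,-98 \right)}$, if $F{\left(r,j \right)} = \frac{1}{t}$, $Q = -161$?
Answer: $- \frac{1516051}{91} \approx -16660.0$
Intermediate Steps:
$h{\left(B,b \right)} = \frac{31}{9}$ ($h{\left(B,b \right)} = 3 - - \frac{4}{9} = 3 + \frac{4}{9} = \frac{31}{9}$)
$t = \frac{91}{9}$ ($t = \left(-2 + \frac{31}{9}\right) 7 = \frac{13}{9} \cdot 7 = \frac{91}{9} \approx 10.111$)
$F{\left(r,j \right)} = \frac{9}{91}$ ($F{\left(r,j \right)} = \frac{1}{\frac{91}{9}} = \frac{9}{91}$)
$-16660 + F{\left(Q,-98 \right)} = -16660 + \frac{9}{91} = - \frac{1516051}{91}$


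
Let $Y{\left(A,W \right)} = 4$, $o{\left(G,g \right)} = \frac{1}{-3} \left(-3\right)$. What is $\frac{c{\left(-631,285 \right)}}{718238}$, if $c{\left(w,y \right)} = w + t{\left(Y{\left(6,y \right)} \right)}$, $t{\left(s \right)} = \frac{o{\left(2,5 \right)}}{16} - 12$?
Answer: $- \frac{10287}{11491808} \approx -0.00089516$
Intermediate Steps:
$o{\left(G,g \right)} = 1$ ($o{\left(G,g \right)} = \left(- \frac{1}{3}\right) \left(-3\right) = 1$)
$t{\left(s \right)} = - \frac{191}{16}$ ($t{\left(s \right)} = 1 \cdot \frac{1}{16} - 12 = \frac{1}{16} - 12 = - \frac{191}{16}$)
$c{\left(w,y \right)} = - \frac{191}{16} + w$ ($c{\left(w,y \right)} = w - \frac{191}{16} = - \frac{191}{16} + w$)
$\frac{c{\left(-631,285 \right)}}{718238} = \frac{- \frac{191}{16} - 631}{718238} = \left(- \frac{10287}{16}\right) \frac{1}{718238} = - \frac{10287}{11491808}$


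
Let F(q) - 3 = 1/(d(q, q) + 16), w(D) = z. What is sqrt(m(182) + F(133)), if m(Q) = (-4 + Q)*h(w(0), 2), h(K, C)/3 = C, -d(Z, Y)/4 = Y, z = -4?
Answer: sqrt(71289915)/258 ≈ 32.726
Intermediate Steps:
d(Z, Y) = -4*Y
w(D) = -4
F(q) = 3 + 1/(16 - 4*q) (F(q) = 3 + 1/(-4*q + 16) = 3 + 1/(16 - 4*q))
h(K, C) = 3*C
m(Q) = -24 + 6*Q (m(Q) = (-4 + Q)*(3*2) = (-4 + Q)*6 = -24 + 6*Q)
sqrt(m(182) + F(133)) = sqrt((-24 + 6*182) + (-49 + 12*133)/(4*(-4 + 133))) = sqrt((-24 + 1092) + (1/4)*(-49 + 1596)/129) = sqrt(1068 + (1/4)*(1/129)*1547) = sqrt(1068 + 1547/516) = sqrt(552635/516) = sqrt(71289915)/258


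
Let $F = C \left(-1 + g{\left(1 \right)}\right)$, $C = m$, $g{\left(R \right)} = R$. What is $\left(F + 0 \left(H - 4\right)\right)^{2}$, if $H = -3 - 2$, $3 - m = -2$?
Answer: $0$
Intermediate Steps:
$m = 5$ ($m = 3 - -2 = 3 + 2 = 5$)
$C = 5$
$H = -5$
$F = 0$ ($F = 5 \left(-1 + 1\right) = 5 \cdot 0 = 0$)
$\left(F + 0 \left(H - 4\right)\right)^{2} = \left(0 + 0 \left(-5 - 4\right)\right)^{2} = \left(0 + 0 \left(-9\right)\right)^{2} = \left(0 + 0\right)^{2} = 0^{2} = 0$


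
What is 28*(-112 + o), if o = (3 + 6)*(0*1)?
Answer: -3136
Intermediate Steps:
o = 0 (o = 9*0 = 0)
28*(-112 + o) = 28*(-112 + 0) = 28*(-112) = -3136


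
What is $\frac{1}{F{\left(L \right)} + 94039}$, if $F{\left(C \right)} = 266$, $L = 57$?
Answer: $\frac{1}{94305} \approx 1.0604 \cdot 10^{-5}$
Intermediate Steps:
$\frac{1}{F{\left(L \right)} + 94039} = \frac{1}{266 + 94039} = \frac{1}{94305}$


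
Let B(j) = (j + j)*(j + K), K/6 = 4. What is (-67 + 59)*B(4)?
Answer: -1792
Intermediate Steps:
K = 24 (K = 6*4 = 24)
B(j) = 2*j*(24 + j) (B(j) = (j + j)*(j + 24) = (2*j)*(24 + j) = 2*j*(24 + j))
(-67 + 59)*B(4) = (-67 + 59)*(2*4*(24 + 4)) = -16*4*28 = -8*224 = -1792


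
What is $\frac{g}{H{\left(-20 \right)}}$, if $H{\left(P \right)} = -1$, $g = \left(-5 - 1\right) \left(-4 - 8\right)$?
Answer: $-72$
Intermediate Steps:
$g = 72$ ($g = - 6 \left(-4 - 8\right) = \left(-6\right) \left(-12\right) = 72$)
$\frac{g}{H{\left(-20 \right)}} = \frac{72}{-1} = 72 \left(-1\right) = -72$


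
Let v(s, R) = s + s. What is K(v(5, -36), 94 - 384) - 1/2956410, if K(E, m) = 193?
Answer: 570587129/2956410 ≈ 193.00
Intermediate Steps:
v(s, R) = 2*s
K(v(5, -36), 94 - 384) - 1/2956410 = 193 - 1/2956410 = 570587129/2956410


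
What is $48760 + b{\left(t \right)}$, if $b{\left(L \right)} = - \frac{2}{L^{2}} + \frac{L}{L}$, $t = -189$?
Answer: $\frac{1741791679}{35721} \approx 48761.0$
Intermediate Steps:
$b{\left(L \right)} = 1 - \frac{2}{L^{2}}$ ($b{\left(L \right)} = - \frac{2}{L^{2}} + 1 = 1 - \frac{2}{L^{2}}$)
$48760 + b{\left(t \right)} = 48760 + \left(1 - \frac{2}{35721}\right) = 48760 + \frac{35719}{35721} = \frac{1741791679}{35721}$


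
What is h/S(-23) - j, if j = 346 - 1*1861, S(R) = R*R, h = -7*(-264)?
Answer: 803283/529 ≈ 1518.5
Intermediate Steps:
h = 1848
S(R) = R**2
j = -1515 (j = 346 - 1861 = -1515)
h/S(-23) - j = 1848/((-23)**2) - 1*(-1515) = 1848/529 + 1515 = 803283/529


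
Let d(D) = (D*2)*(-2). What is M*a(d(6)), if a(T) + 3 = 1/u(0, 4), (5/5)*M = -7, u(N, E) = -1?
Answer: 28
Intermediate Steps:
d(D) = -4*D (d(D) = (2*D)*(-2) = -4*D)
M = -7
a(T) = -4 (a(T) = -3 + 1/(-1) = -3 - 1 = -4)
M*a(d(6)) = -7*(-4) = 28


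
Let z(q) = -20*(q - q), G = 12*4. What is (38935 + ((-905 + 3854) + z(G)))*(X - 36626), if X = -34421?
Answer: -2975732548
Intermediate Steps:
G = 48
z(q) = 0 (z(q) = -20*0 = 0)
(38935 + ((-905 + 3854) + z(G)))*(X - 36626) = (38935 + ((-905 + 3854) + 0))*(-34421 - 36626) = (38935 + (2949 + 0))*(-71047) = (38935 + 2949)*(-71047) = 41884*(-71047) = -2975732548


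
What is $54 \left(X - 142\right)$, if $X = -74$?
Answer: $-11664$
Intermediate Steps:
$54 \left(X - 142\right) = 54 \left(-74 - 142\right) = 54 \left(-216\right) = -11664$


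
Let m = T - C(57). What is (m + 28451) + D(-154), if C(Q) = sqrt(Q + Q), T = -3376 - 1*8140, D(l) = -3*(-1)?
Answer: 16938 - sqrt(114) ≈ 16927.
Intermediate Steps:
D(l) = 3
T = -11516 (T = -3376 - 8140 = -11516)
C(Q) = sqrt(2)*sqrt(Q) (C(Q) = sqrt(2*Q) = sqrt(2)*sqrt(Q))
m = -11516 - sqrt(114) (m = -11516 - sqrt(2)*sqrt(57) = -11516 - sqrt(114) ≈ -11527.)
(m + 28451) + D(-154) = ((-11516 - sqrt(114)) + 28451) + 3 = (16935 - sqrt(114)) + 3 = 16938 - sqrt(114)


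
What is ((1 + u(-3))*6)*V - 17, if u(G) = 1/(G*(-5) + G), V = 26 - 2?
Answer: 139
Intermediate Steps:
V = 24
u(G) = -1/(4*G) (u(G) = 1/(-5*G + G) = 1/(-4*G) = -1/(4*G))
((1 + u(-3))*6)*V - 17 = ((1 - 1/4/(-3))*6)*24 - 17 = ((1 - 1/4*(-1/3))*6)*24 - 17 = ((1 + 1/12)*6)*24 - 17 = ((13/12)*6)*24 - 17 = (13/2)*24 - 17 = 156 - 17 = 139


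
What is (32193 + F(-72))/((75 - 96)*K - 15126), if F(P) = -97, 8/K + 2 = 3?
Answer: -16048/7647 ≈ -2.0986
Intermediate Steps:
K = 8 (K = 8/(-2 + 3) = 8/1 = 8*1 = 8)
(32193 + F(-72))/((75 - 96)*K - 15126) = (32193 - 97)/((75 - 96)*8 - 15126) = 32096/(-21*8 - 15126) = 32096/(-168 - 15126) = 32096/(-15294) = 32096*(-1/15294) = -16048/7647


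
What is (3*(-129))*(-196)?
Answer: 75852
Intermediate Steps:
(3*(-129))*(-196) = -387*(-196) = 75852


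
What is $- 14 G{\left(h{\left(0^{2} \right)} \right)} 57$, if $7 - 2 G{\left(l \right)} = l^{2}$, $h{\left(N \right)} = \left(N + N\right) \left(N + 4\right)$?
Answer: $-2793$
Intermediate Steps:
$h{\left(N \right)} = 2 N \left(4 + N\right)$
$G{\left(l \right)} = \frac{7}{2} - \frac{l^{2}}{2}$
$- 14 G{\left(h{\left(0^{2} \right)} \right)} 57 = - 14 \left(\frac{7}{2} - \frac{\left(2 \cdot 0^{2} \left(4 + 0^{2}\right)\right)^{2}}{2}\right) 57 = - 14 \left(\frac{7}{2} - \frac{\left(2 \cdot 0 \left(4 + 0\right)\right)^{2}}{2}\right) 57 = - 14 \left(\frac{7}{2} - \frac{\left(2 \cdot 0 \cdot 4\right)^{2}}{2}\right) 57 = - 14 \left(\frac{7}{2} - \frac{0^{2}}{2}\right) 57 = - 14 \left(\frac{7}{2} - 0\right) 57 = - 14 \left(\frac{7}{2} + 0\right) 57 = \left(-14\right) \frac{7}{2} \cdot 57 = \left(-49\right) 57 = -2793$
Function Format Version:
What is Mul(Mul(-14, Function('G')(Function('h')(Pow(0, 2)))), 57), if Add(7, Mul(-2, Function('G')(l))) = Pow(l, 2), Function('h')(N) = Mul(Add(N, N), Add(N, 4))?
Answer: -2793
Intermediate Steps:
Function('h')(N) = Mul(2, N, Add(4, N)) (Function('h')(N) = Mul(Mul(2, N), Add(4, N)) = Mul(2, N, Add(4, N)))
Function('G')(l) = Add(Rational(7, 2), Mul(Rational(-1, 2), Pow(l, 2)))
Mul(Mul(-14, Function('G')(Function('h')(Pow(0, 2)))), 57) = Mul(Mul(-14, Add(Rational(7, 2), Mul(Rational(-1, 2), Pow(Mul(2, Pow(0, 2), Add(4, Pow(0, 2))), 2)))), 57) = Mul(Mul(-14, Add(Rational(7, 2), Mul(Rational(-1, 2), Pow(Mul(2, 0, Add(4, 0)), 2)))), 57) = Mul(Mul(-14, Add(Rational(7, 2), Mul(Rational(-1, 2), Pow(Mul(2, 0, 4), 2)))), 57) = Mul(Mul(-14, Add(Rational(7, 2), Mul(Rational(-1, 2), Pow(0, 2)))), 57) = Mul(Mul(-14, Add(Rational(7, 2), Mul(Rational(-1, 2), 0))), 57) = Mul(Mul(-14, Add(Rational(7, 2), 0)), 57) = Mul(Mul(-14, Rational(7, 2)), 57) = Mul(-49, 57) = -2793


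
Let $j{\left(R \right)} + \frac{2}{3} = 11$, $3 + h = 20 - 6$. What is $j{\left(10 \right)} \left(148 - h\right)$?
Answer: $\frac{4247}{3} \approx 1415.7$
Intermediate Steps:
$h = 11$ ($h = -3 + \left(20 - 6\right) = -3 + 14 = 11$)
$j{\left(R \right)} = \frac{31}{3}$ ($j{\left(R \right)} = - \frac{2}{3} + 11 = \frac{31}{3}$)
$j{\left(10 \right)} \left(148 - h\right) = \frac{31 \left(148 - 11\right)}{3} = \frac{31}{3} \cdot 137 = \frac{4247}{3}$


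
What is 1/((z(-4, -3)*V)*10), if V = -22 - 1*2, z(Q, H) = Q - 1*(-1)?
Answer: 1/720 ≈ 0.0013889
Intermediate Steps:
z(Q, H) = 1 + Q (z(Q, H) = Q + 1 = 1 + Q)
V = -24 (V = -22 - 2 = -24)
1/((z(-4, -3)*V)*10) = 1/(((1 - 4)*(-24))*10) = 1/(-3*(-24)*10) = 1/(72*10) = 1/720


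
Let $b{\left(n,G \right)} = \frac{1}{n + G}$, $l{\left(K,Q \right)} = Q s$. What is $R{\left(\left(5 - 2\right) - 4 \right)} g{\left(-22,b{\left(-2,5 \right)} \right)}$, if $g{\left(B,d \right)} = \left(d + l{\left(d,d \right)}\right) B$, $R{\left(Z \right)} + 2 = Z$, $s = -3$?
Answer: $-44$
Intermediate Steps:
$l{\left(K,Q \right)} = - 3 Q$ ($l{\left(K,Q \right)} = Q \left(-3\right) = - 3 Q$)
$R{\left(Z \right)} = -2 + Z$
$b{\left(n,G \right)} = \frac{1}{G + n}$
$g{\left(B,d \right)} = - 2 B d$ ($g{\left(B,d \right)} = \left(d - 3 d\right) B = - 2 d B = - 2 B d$)
$R{\left(\left(5 - 2\right) - 4 \right)} g{\left(-22,b{\left(-2,5 \right)} \right)} = \left(-2 + \left(\left(5 - 2\right) - 4\right)\right) \left(\left(-2\right) \left(-22\right) \frac{1}{5 - 2}\right) = \left(-2 + \left(3 - 4\right)\right) \left(\left(-2\right) \left(-22\right) \frac{1}{3}\right) = \left(-2 - 1\right) \left(\left(-2\right) \left(-22\right) \frac{1}{3}\right) = \left(-3\right) \frac{44}{3} = -44$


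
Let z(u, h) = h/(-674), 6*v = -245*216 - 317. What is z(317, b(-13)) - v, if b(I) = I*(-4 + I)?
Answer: 8970103/1011 ≈ 8872.5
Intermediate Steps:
v = -53237/6 (v = (-245*216 - 317)/6 = (-52920 - 317)/6 = (⅙)*(-53237) = -53237/6 ≈ -8872.8)
z(u, h) = -h/674 (z(u, h) = h*(-1/674) = -h/674)
z(317, b(-13)) - v = -(-13)*(-4 - 13)/674 - 1*(-53237/6) = -(-13)*(-17)/674 + 53237/6 = -1/674*221 + 53237/6 = -221/674 + 53237/6 = 8970103/1011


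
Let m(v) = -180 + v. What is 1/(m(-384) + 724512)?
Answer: 1/723948 ≈ 1.3813e-6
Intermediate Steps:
1/(m(-384) + 724512) = 1/((-180 - 384) + 724512) = 1/(-564 + 724512) = 1/723948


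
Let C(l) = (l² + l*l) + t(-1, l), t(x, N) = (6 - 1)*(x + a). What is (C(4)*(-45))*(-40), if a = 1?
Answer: 57600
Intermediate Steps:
t(x, N) = 5 + 5*x (t(x, N) = (6 - 1)*(x + 1) = 5*(1 + x) = 5 + 5*x)
C(l) = 2*l² (C(l) = (l² + l*l) + (5 + 5*(-1)) = (l² + l²) + (5 - 5) = 2*l² + 0 = 2*l²)
(C(4)*(-45))*(-40) = ((2*4²)*(-45))*(-40) = ((2*16)*(-45))*(-40) = (32*(-45))*(-40) = -1440*(-40) = 57600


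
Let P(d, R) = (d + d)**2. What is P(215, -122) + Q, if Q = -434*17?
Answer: 177522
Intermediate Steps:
P(d, R) = 4*d**2 (P(d, R) = (2*d)**2 = 4*d**2)
Q = -7378
P(215, -122) + Q = 4*215**2 - 7378 = 4*46225 - 7378 = 184900 - 7378 = 177522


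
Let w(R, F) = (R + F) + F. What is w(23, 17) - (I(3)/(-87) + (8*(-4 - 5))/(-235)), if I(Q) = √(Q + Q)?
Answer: 13323/235 + √6/87 ≈ 56.722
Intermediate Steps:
I(Q) = √2*√Q (I(Q) = √(2*Q) = √2*√Q)
w(R, F) = R + 2*F (w(R, F) = (F + R) + F = R + 2*F)
w(23, 17) - (I(3)/(-87) + (8*(-4 - 5))/(-235)) = (23 + 2*17) - ((√2*√3)/(-87) + (8*(-4 - 5))/(-235)) = (23 + 34) - (√6*(-1/87) + (8*(-9))*(-1/235)) = 57 - (-√6/87 - 72*(-1/235)) = 57 - (-√6/87 + 72/235) = 57 - (72/235 - √6/87) = 57 + (-72/235 + √6/87) = 13323/235 + √6/87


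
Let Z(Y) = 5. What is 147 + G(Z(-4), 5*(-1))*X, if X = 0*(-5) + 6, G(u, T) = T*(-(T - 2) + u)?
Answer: -213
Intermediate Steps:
G(u, T) = T*(2 + u - T) (G(u, T) = T*(-(-2 + T) + u) = T*((2 - T) + u) = T*(2 + u - T))
X = 6 (X = 0 + 6 = 6)
147 + G(Z(-4), 5*(-1))*X = 147 + ((5*(-1))*(2 + 5 - 5*(-1)))*6 = 147 - 5*(2 + 5 - 1*(-5))*6 = 147 - 5*(2 + 5 + 5)*6 = 147 - 5*12*6 = 147 - 60*6 = 147 - 360 = -213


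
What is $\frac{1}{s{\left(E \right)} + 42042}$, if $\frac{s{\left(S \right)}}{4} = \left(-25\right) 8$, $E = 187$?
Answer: $\frac{1}{41242} \approx 2.4247 \cdot 10^{-5}$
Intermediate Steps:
$s{\left(S \right)} = -800$ ($s{\left(S \right)} = 4 \left(\left(-25\right) 8\right) = 4 \left(-200\right) = -800$)
$\frac{1}{s{\left(E \right)} + 42042} = \frac{1}{-800 + 42042} = \frac{1}{41242}$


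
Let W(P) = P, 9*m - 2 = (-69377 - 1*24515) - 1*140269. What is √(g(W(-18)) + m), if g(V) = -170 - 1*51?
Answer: 2*I*√59037/3 ≈ 161.98*I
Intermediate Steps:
m = -78053/3 (m = 2/9 + ((-69377 - 1*24515) - 1*140269)/9 = 2/9 + ((-69377 - 24515) - 140269)/9 = 2/9 + (-93892 - 140269)/9 = 2/9 + (⅑)*(-234161) = 2/9 - 234161/9 = -78053/3 ≈ -26018.)
g(V) = -221 (g(V) = -170 - 51 = -221)
√(g(W(-18)) + m) = √(-221 - 78053/3) = √(-78716/3) = 2*I*√59037/3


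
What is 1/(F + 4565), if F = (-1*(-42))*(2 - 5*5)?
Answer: 1/3599 ≈ 0.00027785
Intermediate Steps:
F = -966 (F = 42*(2 - 25) = 42*(-23) = -966)
1/(F + 4565) = 1/(-966 + 4565) = 1/3599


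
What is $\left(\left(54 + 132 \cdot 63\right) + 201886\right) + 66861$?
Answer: $277117$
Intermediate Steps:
$\left(\left(54 + 132 \cdot 63\right) + 201886\right) + 66861 = \left(\left(54 + 8316\right) + 201886\right) + 66861 = \left(8370 + 201886\right) + 66861 = 210256 + 66861 = 277117$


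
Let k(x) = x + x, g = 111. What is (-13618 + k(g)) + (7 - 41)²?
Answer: -12240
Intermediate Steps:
k(x) = 2*x
(-13618 + k(g)) + (7 - 41)² = (-13618 + 2*111) + (7 - 41)² = (-13618 + 222) + (-34)² = -13396 + 1156 = -12240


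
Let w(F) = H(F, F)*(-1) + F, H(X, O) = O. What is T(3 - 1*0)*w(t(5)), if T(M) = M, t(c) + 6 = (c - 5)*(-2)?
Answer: 0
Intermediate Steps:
t(c) = 4 - 2*c (t(c) = -6 + (c - 5)*(-2) = -6 + (-5 + c)*(-2) = -6 + (10 - 2*c) = 4 - 2*c)
w(F) = 0 (w(F) = F*(-1) + F = -F + F = 0)
T(3 - 1*0)*w(t(5)) = (3 - 1*0)*0 = (3 + 0)*0 = 3*0 = 0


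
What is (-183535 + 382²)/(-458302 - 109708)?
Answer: 37611/568010 ≈ 0.066215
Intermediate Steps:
(-183535 + 382²)/(-458302 - 109708) = (-183535 + 145924)/(-568010) = -37611*(-1/568010) = 37611/568010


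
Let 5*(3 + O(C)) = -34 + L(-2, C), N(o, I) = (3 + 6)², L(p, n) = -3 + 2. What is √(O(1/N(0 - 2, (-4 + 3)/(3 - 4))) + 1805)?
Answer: √1795 ≈ 42.367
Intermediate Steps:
L(p, n) = -1
N(o, I) = 81 (N(o, I) = 9² = 81)
O(C) = -10 (O(C) = -3 + (-34 - 1)/5 = -3 + (⅕)*(-35) = -3 - 7 = -10)
√(O(1/N(0 - 2, (-4 + 3)/(3 - 4))) + 1805) = √(-10 + 1805) = √1795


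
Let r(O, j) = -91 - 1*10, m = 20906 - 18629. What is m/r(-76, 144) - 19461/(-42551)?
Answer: -94923066/4297651 ≈ -22.087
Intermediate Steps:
m = 2277
r(O, j) = -101 (r(O, j) = -91 - 10 = -101)
m/r(-76, 144) - 19461/(-42551) = 2277/(-101) - 19461/(-42551) = 2277*(-1/101) - 19461*(-1/42551) = -2277/101 + 19461/42551 = -94923066/4297651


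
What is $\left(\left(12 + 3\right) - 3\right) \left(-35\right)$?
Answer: $-420$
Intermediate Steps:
$\left(\left(12 + 3\right) - 3\right) \left(-35\right) = \left(15 - 3\right) \left(-35\right) = 12 \left(-35\right) = -420$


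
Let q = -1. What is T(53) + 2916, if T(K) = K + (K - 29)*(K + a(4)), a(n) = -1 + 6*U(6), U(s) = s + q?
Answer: 4937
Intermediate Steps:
U(s) = -1 + s (U(s) = s - 1 = -1 + s)
a(n) = 29 (a(n) = -1 + 6*(-1 + 6) = -1 + 6*5 = -1 + 30 = 29)
T(K) = K + (-29 + K)*(29 + K) (T(K) = K + (K - 29)*(K + 29) = K + (-29 + K)*(29 + K))
T(53) + 2916 = (-841 + 53 + 53**2) + 2916 = (-841 + 53 + 2809) + 2916 = 2021 + 2916 = 4937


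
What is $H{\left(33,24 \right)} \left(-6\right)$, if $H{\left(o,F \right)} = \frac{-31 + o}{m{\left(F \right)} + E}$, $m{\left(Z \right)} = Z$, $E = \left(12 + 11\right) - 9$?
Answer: $- \frac{6}{19} \approx -0.31579$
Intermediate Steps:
$E = 14$ ($E = 23 - 9 = 14$)
$H{\left(o,F \right)} = \frac{-31 + o}{14 + F}$ ($H{\left(o,F \right)} = \frac{-31 + o}{F + 14} = \frac{-31 + o}{14 + F}$)
$H{\left(33,24 \right)} \left(-6\right) = \frac{-31 + 33}{14 + 24} \left(-6\right) = \frac{1}{38} \cdot 2 \left(-6\right) = \frac{1}{19} \left(-6\right) = - \frac{6}{19}$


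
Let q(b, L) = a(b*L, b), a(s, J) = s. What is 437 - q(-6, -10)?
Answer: 377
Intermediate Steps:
q(b, L) = L*b (q(b, L) = b*L = L*b)
437 - q(-6, -10) = 437 - (-10)*(-6) = 437 - 1*60 = 437 - 60 = 377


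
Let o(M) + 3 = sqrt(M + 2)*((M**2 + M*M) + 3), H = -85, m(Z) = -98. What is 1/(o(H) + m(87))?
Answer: -101/17337814548 - 14453*I*sqrt(83)/17337814548 ≈ -5.8254e-9 - 7.5946e-6*I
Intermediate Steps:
o(M) = -3 + sqrt(2 + M)*(3 + 2*M**2) (o(M) = -3 + sqrt(M + 2)*((M**2 + M*M) + 3) = -3 + sqrt(2 + M)*((M**2 + M**2) + 3) = -3 + sqrt(2 + M)*(2*M**2 + 3) = -3 + sqrt(2 + M)*(3 + 2*M**2))
1/(o(H) + m(87)) = 1/((-3 + 3*sqrt(2 - 85) + 2*(-85)**2*sqrt(2 - 85)) - 98) = 1/((-3 + 3*sqrt(-83) + 2*7225*sqrt(-83)) - 98) = 1/((-3 + 3*(I*sqrt(83)) + 2*7225*(I*sqrt(83))) - 98) = 1/((-3 + 3*I*sqrt(83) + 14450*I*sqrt(83)) - 98) = 1/((-3 + 14453*I*sqrt(83)) - 98) = 1/(-101 + 14453*I*sqrt(83))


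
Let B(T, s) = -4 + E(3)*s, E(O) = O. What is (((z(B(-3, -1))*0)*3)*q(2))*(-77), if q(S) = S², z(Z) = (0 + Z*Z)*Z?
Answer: 0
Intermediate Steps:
B(T, s) = -4 + 3*s
z(Z) = Z³ (z(Z) = (0 + Z²)*Z = Z²*Z = Z³)
(((z(B(-3, -1))*0)*3)*q(2))*(-77) = ((((-4 + 3*(-1))³*0)*3)*2²)*(-77) = ((((-4 - 3)³*0)*3)*4)*(-77) = ((((-7)³*0)*3)*4)*(-77) = ((-343*0*3)*4)*(-77) = ((0*3)*4)*(-77) = (0*4)*(-77) = 0*(-77) = 0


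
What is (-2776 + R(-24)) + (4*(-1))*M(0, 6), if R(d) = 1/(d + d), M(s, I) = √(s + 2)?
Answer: -133249/48 - 4*√2 ≈ -2781.7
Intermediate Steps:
M(s, I) = √(2 + s)
R(d) = 1/(2*d)
(-2776 + R(-24)) + (4*(-1))*M(0, 6) = (-2776 + (½)/(-24)) + (4*(-1))*√(2 + 0) = (-2776 + (½)*(-1/24)) - 4*√2 = (-2776 - 1/48) - 4*√2 = -133249/48 - 4*√2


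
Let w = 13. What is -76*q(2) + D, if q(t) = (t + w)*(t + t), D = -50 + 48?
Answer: -4562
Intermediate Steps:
D = -2
q(t) = 2*t*(13 + t) (q(t) = (t + 13)*(t + t) = (13 + t)*(2*t) = 2*t*(13 + t))
-76*q(2) + D = -152*2*(13 + 2) - 2 = -152*2*15 - 2 = -76*60 - 2 = -4560 - 2 = -4562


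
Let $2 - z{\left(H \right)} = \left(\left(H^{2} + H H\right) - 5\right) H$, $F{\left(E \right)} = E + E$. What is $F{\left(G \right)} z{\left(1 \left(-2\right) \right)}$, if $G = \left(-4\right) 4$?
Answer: $-256$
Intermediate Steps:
$G = -16$
$F{\left(E \right)} = 2 E$
$z{\left(H \right)} = 2 - H \left(-5 + 2 H^{2}\right)$ ($z{\left(H \right)} = 2 - \left(\left(H^{2} + H H\right) - 5\right) H = 2 - \left(\left(H^{2} + H^{2}\right) - 5\right) H = 2 - \left(2 H^{2} - 5\right) H = 2 - \left(-5 + 2 H^{2}\right) H = 2 - H \left(-5 + 2 H^{2}\right)$)
$F{\left(G \right)} z{\left(1 \left(-2\right) \right)} = 2 \left(-16\right) \left(2 - 2 \left(1 \left(-2\right)\right)^{3} + 5 \cdot 1 \left(-2\right)\right) = - 32 \left(2 - 2 \left(-2\right)^{3} + 5 \left(-2\right)\right) = - 32 \left(2 - -16 - 10\right) = - 32 \left(2 + 16 - 10\right) = \left(-32\right) 8 = -256$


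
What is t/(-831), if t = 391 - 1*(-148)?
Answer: -539/831 ≈ -0.64862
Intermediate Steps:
t = 539 (t = 391 + 148 = 539)
t/(-831) = 539/(-831) = 539*(-1/831) = -539/831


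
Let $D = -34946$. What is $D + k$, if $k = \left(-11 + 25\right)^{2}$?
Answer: $-34750$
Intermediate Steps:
$k = 196$ ($k = 14^{2} = 196$)
$D + k = -34946 + 196 = -34750$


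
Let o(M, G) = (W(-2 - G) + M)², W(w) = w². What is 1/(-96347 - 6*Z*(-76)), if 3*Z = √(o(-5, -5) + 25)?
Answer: -96347/9281797145 - 152*√41/9281797145 ≈ -1.0485e-5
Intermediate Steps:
o(M, G) = (M + (-2 - G)²)² (o(M, G) = ((-2 - G)² + M)² = (M + (-2 - G)²)²)
Z = √41/3 (Z = √((-5 + (2 - 5)²)² + 25)/3 = √((-5 + (-3)²)² + 25)/3 = √((-5 + 9)² + 25)/3 = √(4² + 25)/3 = √(16 + 25)/3 = √41/3 ≈ 2.1344)
1/(-96347 - 6*Z*(-76)) = 1/(-96347 - 2*√41*(-76)) = 1/(-96347 + 152*√41)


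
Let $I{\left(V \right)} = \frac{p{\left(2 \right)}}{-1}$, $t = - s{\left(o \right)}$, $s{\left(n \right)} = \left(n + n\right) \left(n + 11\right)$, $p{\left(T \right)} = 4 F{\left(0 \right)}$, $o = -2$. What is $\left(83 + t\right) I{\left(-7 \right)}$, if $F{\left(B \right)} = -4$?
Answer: $1904$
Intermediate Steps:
$p{\left(T \right)} = -16$ ($p{\left(T \right)} = 4 \left(-4\right) = -16$)
$s{\left(n \right)} = 2 n \left(11 + n\right)$
$t = 36$ ($t = - 2 \left(-2\right) \left(11 - 2\right) = - 2 \left(-2\right) 9 = \left(-1\right) \left(-36\right) = 36$)
$I{\left(V \right)} = 16$ ($I{\left(V \right)} = - \frac{16}{-1} = \left(-16\right) \left(-1\right) = 16$)
$\left(83 + t\right) I{\left(-7 \right)} = \left(83 + 36\right) 16 = 119 \cdot 16 = 1904$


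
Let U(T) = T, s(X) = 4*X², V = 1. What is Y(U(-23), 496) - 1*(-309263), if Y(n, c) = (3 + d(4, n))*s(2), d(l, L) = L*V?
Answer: 308943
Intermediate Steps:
d(l, L) = L (d(l, L) = L*1 = L)
Y(n, c) = 48 + 16*n (Y(n, c) = (3 + n)*(4*2²) = (3 + n)*(4*4) = (3 + n)*16 = 48 + 16*n)
Y(U(-23), 496) - 1*(-309263) = (48 + 16*(-23)) - 1*(-309263) = (48 - 368) + 309263 = -320 + 309263 = 308943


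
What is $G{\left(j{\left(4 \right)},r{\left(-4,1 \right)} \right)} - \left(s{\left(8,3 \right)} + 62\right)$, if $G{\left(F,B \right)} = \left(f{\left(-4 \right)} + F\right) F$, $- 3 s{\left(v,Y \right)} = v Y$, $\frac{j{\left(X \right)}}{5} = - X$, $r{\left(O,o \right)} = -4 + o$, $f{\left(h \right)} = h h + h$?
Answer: $106$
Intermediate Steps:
$f{\left(h \right)} = h + h^{2}$ ($f{\left(h \right)} = h^{2} + h = h + h^{2}$)
$j{\left(X \right)} = - 5 X$ ($j{\left(X \right)} = 5 \left(- X\right) = - 5 X$)
$s{\left(v,Y \right)} = - \frac{Y v}{3}$ ($s{\left(v,Y \right)} = - \frac{v Y}{3} = - \frac{Y v}{3}$)
$G{\left(F,B \right)} = F \left(12 + F\right)$ ($G{\left(F,B \right)} = \left(- 4 \left(1 - 4\right) + F\right) F = \left(\left(-4\right) \left(-3\right) + F\right) F = \left(12 + F\right) F = F \left(12 + F\right)$)
$G{\left(j{\left(4 \right)},r{\left(-4,1 \right)} \right)} - \left(s{\left(8,3 \right)} + 62\right) = \left(-5\right) 4 \left(12 - 20\right) - \left(\left(- \frac{1}{3}\right) 3 \cdot 8 + 62\right) = - 20 \left(12 - 20\right) - \left(-8 + 62\right) = \left(-20\right) \left(-8\right) - 54 = 160 - 54 = 106$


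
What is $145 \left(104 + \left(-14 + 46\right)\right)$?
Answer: $19720$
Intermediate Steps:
$145 \left(104 + \left(-14 + 46\right)\right) = 145 \left(104 + 32\right) = 145 \cdot 136 = 19720$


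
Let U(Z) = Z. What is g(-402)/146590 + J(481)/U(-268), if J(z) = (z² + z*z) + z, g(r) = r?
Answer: -33950517753/19643060 ≈ -1728.4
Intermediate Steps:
J(z) = z + 2*z² (J(z) = (z² + z²) + z = 2*z² + z = z + 2*z²)
g(-402)/146590 + J(481)/U(-268) = -402/146590 + (481*(1 + 2*481))/(-268) = -402*1/146590 + (481*(1 + 962))*(-1/268) = -201/73295 + (481*963)*(-1/268) = -201/73295 + 463203*(-1/268) = -201/73295 - 463203/268 = -33950517753/19643060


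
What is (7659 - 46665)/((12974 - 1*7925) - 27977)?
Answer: 19503/11464 ≈ 1.7012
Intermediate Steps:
(7659 - 46665)/((12974 - 1*7925) - 27977) = -39006/((12974 - 7925) - 27977) = -39006/(5049 - 27977) = -39006/(-22928) = -39006*(-1/22928) = 19503/11464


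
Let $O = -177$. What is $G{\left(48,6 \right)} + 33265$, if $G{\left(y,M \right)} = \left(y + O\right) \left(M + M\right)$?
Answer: $31717$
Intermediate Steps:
$G{\left(y,M \right)} = 2 M \left(-177 + y\right)$ ($G{\left(y,M \right)} = \left(y - 177\right) \left(M + M\right) = \left(-177 + y\right) 2 M = 2 M \left(-177 + y\right)$)
$G{\left(48,6 \right)} + 33265 = 2 \cdot 6 \left(-177 + 48\right) + 33265 = 2 \cdot 6 \left(-129\right) + 33265 = -1548 + 33265 = 31717$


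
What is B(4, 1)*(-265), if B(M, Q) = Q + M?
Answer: -1325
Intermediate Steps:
B(M, Q) = M + Q
B(4, 1)*(-265) = (4 + 1)*(-265) = 5*(-265) = -1325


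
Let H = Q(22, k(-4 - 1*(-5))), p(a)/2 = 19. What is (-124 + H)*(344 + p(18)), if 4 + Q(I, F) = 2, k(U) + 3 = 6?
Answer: -48132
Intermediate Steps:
k(U) = 3 (k(U) = -3 + 6 = 3)
p(a) = 38 (p(a) = 2*19 = 38)
Q(I, F) = -2 (Q(I, F) = -4 + 2 = -2)
H = -2
(-124 + H)*(344 + p(18)) = (-124 - 2)*(344 + 38) = -126*382 = -48132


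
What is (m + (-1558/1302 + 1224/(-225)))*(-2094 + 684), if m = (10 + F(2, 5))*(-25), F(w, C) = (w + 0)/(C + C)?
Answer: 400264784/1085 ≈ 3.6891e+5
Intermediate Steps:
F(w, C) = w/(2*C) (F(w, C) = w/((2*C)) = w*(1/(2*C)) = w/(2*C))
m = -255 (m = (10 + (½)*2/5)*(-25) = (10 + (½)*2*(⅕))*(-25) = (10 + ⅕)*(-25) = (51/5)*(-25) = -255)
(m + (-1558/1302 + 1224/(-225)))*(-2094 + 684) = (-255 + (-1558/1302 + 1224/(-225)))*(-2094 + 684) = (-255 + (-1558*1/1302 + 1224*(-1/225)))*(-1410) = (-255 + (-779/651 - 136/25))*(-1410) = (-255 - 108011/16275)*(-1410) = -4258136/16275*(-1410) = 400264784/1085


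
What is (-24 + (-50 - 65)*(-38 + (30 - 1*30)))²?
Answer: 18887716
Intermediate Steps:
(-24 + (-50 - 65)*(-38 + (30 - 1*30)))² = (-24 - 115*(-38 + (30 - 30)))² = (-24 - 115*(-38 + 0))² = (-24 - 115*(-38))² = (-24 + 4370)² = 4346² = 18887716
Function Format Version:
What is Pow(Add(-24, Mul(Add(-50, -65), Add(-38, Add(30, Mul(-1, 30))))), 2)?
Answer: 18887716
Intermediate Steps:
Pow(Add(-24, Mul(Add(-50, -65), Add(-38, Add(30, Mul(-1, 30))))), 2) = Pow(Add(-24, Mul(-115, Add(-38, Add(30, -30)))), 2) = Pow(Add(-24, Mul(-115, Add(-38, 0))), 2) = Pow(Add(-24, Mul(-115, -38)), 2) = Pow(Add(-24, 4370), 2) = Pow(4346, 2) = 18887716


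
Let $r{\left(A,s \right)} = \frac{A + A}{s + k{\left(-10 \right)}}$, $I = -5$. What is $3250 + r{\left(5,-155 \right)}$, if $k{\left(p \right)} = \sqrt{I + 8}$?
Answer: $\frac{39034975}{12011} - \frac{5 \sqrt{3}}{12011} \approx 3249.9$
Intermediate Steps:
$k{\left(p \right)} = \sqrt{3}$ ($k{\left(p \right)} = \sqrt{-5 + 8} = \sqrt{3}$)
$r{\left(A,s \right)} = \frac{2 A}{s + \sqrt{3}}$ ($r{\left(A,s \right)} = \frac{A + A}{s + \sqrt{3}} = \frac{2 A}{s + \sqrt{3}}$)
$3250 + r{\left(5,-155 \right)} = 3250 + 2 \cdot 5 \frac{1}{-155 + \sqrt{3}} = 3250 + \frac{10}{-155 + \sqrt{3}}$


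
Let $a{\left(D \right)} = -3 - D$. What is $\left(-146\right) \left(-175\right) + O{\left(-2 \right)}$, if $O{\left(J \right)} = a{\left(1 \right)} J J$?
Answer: $25534$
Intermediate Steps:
$O{\left(J \right)} = - 4 J^{2}$ ($O{\left(J \right)} = \left(-3 - 1\right) J J = - 4 J J = - 4 J^{2}$)
$\left(-146\right) \left(-175\right) + O{\left(-2 \right)} = \left(-146\right) \left(-175\right) - 4 \left(-2\right)^{2} = 25550 - 16 = 25534$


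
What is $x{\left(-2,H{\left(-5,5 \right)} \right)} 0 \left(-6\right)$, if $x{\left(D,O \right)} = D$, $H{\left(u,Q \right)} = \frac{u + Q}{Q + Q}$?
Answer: $0$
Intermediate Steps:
$H{\left(u,Q \right)} = \frac{Q + u}{2 Q}$
$x{\left(-2,H{\left(-5,5 \right)} \right)} 0 \left(-6\right) = \left(-2\right) 0 \left(-6\right) = 0 \left(-6\right) = 0$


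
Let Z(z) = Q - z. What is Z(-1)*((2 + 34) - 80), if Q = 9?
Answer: -440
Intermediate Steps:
Z(z) = 9 - z
Z(-1)*((2 + 34) - 80) = (9 - 1*(-1))*((2 + 34) - 80) = (9 + 1)*(36 - 80) = 10*(-44) = -440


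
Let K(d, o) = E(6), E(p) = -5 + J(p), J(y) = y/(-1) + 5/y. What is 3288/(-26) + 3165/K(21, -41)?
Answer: -347154/793 ≈ -437.77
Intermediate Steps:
J(y) = -y + 5/y (J(y) = y*(-1) + 5/y = -y + 5/y)
E(p) = -5 - p + 5/p (E(p) = -5 + (-p + 5/p) = -5 - p + 5/p)
K(d, o) = -61/6 (K(d, o) = -5 - 1*6 + 5/6 = -5 - 6 + 5*(⅙) = -5 - 6 + ⅚ = -61/6)
3288/(-26) + 3165/K(21, -41) = 3288/(-26) + 3165/(-61/6) = 3288*(-1/26) + 3165*(-6/61) = -1644/13 - 18990/61 = -347154/793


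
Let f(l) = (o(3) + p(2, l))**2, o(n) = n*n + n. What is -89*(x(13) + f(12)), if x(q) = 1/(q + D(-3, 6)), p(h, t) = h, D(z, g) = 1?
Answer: -244305/14 ≈ -17450.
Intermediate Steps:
o(n) = n + n**2 (o(n) = n**2 + n = n + n**2)
f(l) = 196 (f(l) = (3*(1 + 3) + 2)**2 = (3*4 + 2)**2 = (12 + 2)**2 = 14**2 = 196)
x(q) = 1/(1 + q) (x(q) = 1/(q + 1) = 1/(1 + q))
-89*(x(13) + f(12)) = -89*(1/(1 + 13) + 196) = -89*(1/14 + 196) = -89*2745/14 = -244305/14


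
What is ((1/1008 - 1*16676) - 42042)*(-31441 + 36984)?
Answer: -328077659449/1008 ≈ -3.2547e+8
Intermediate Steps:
((1/1008 - 1*16676) - 42042)*(-31441 + 36984) = ((1/1008 - 16676) - 42042)*5543 = (-16809407/1008 - 42042)*5543 = -59187743/1008*5543 = -328077659449/1008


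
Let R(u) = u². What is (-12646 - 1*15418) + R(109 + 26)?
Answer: -9839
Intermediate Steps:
(-12646 - 1*15418) + R(109 + 26) = (-12646 - 1*15418) + (109 + 26)² = (-12646 - 15418) + 135² = -28064 + 18225 = -9839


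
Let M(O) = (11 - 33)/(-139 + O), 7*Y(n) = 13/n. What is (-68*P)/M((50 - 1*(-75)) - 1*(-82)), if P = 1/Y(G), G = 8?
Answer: 129472/143 ≈ 905.40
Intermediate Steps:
Y(n) = 13/(7*n) (Y(n) = (13/n)/7 = 13/(7*n))
M(O) = -22/(-139 + O)
P = 56/13 (P = 1/((13/7)/8) = 1/((13/7)*(⅛)) = 1/(13/56) = 56/13 ≈ 4.3077)
(-68*P)/M((50 - 1*(-75)) - 1*(-82)) = (-68*56/13)/((-22/(-139 + ((50 - 1*(-75)) - 1*(-82))))) = -(108528/143 - 1904*(50 + 75)/143) = -3808/(13*((-22/(-139 + (125 + 82))))) = -3808/(13*((-22/(-139 + 207)))) = -3808/(13*((-22/68))) = -3808/(13*((-22*1/68))) = -3808/(13*(-11/34)) = -3808/13*(-34/11) = 129472/143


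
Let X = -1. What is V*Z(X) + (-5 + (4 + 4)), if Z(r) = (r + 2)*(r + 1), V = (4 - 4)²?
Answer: 3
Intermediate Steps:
V = 0 (V = 0² = 0)
Z(r) = (1 + r)*(2 + r) (Z(r) = (2 + r)*(1 + r) = (1 + r)*(2 + r))
V*Z(X) + (-5 + (4 + 4)) = 0*(2 + (-1)² + 3*(-1)) + (-5 + (4 + 4)) = 0*(2 + 1 - 3) + (-5 + 8) = 0*0 + 3 = 0 + 3 = 3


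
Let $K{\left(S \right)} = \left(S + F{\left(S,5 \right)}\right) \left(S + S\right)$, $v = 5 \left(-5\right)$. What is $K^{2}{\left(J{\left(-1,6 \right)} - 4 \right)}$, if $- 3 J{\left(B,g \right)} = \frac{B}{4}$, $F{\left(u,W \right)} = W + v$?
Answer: $\frac{181953121}{5184} \approx 35099.0$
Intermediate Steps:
$v = -25$
$F{\left(u,W \right)} = -25 + W$ ($F{\left(u,W \right)} = W - 25 = -25 + W$)
$J{\left(B,g \right)} = - \frac{B}{12}$ ($J{\left(B,g \right)} = - \frac{B \frac{1}{4}}{3} = - \frac{\frac{1}{4} B}{3} = - \frac{B}{12}$)
$K{\left(S \right)} = 2 S \left(-20 + S\right)$ ($K{\left(S \right)} = \left(S + \left(-25 + 5\right)\right) \left(S + S\right) = \left(S - 20\right) 2 S = \left(-20 + S\right) 2 S = 2 S \left(-20 + S\right)$)
$K^{2}{\left(J{\left(-1,6 \right)} - 4 \right)} = \left(2 \left(\left(- \frac{1}{12}\right) \left(-1\right) - 4\right) \left(-20 - \frac{47}{12}\right)\right)^{2} = \left(2 \left(\frac{1}{12} - 4\right) \left(-20 + \left(\frac{1}{12} - 4\right)\right)\right)^{2} = \left(2 \left(- \frac{47}{12}\right) \left(-20 - \frac{47}{12}\right)\right)^{2} = \left(2 \left(- \frac{47}{12}\right) \left(- \frac{287}{12}\right)\right)^{2} = \left(\frac{13489}{72}\right)^{2} = \frac{181953121}{5184}$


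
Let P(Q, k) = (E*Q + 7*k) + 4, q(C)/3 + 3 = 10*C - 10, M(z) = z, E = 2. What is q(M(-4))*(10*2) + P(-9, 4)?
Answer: -3166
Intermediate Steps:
q(C) = -39 + 30*C (q(C) = -9 + 3*(10*C - 10) = -9 + 3*(-10 + 10*C) = -9 + (-30 + 30*C) = -39 + 30*C)
P(Q, k) = 4 + 2*Q + 7*k (P(Q, k) = (2*Q + 7*k) + 4 = 4 + 2*Q + 7*k)
q(M(-4))*(10*2) + P(-9, 4) = (-39 + 30*(-4))*(10*2) + (4 + 2*(-9) + 7*4) = (-39 - 120)*20 + (4 - 18 + 28) = -159*20 + 14 = -3180 + 14 = -3166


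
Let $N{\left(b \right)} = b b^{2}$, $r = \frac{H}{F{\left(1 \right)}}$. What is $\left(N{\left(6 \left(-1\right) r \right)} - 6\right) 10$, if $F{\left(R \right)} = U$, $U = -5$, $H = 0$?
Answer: $-60$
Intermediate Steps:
$F{\left(R \right)} = -5$
$r = 0$ ($r = \frac{0}{-5} = 0 \left(- \frac{1}{5}\right) = 0$)
$N{\left(b \right)} = b^{3}$
$\left(N{\left(6 \left(-1\right) r \right)} - 6\right) 10 = \left(\left(6 \left(-1\right) 0\right)^{3} - 6\right) 10 = \left(\left(\left(-6\right) 0\right)^{3} - 6\right) 10 = \left(0^{3} - 6\right) 10 = \left(0 - 6\right) 10 = \left(-6\right) 10 = -60$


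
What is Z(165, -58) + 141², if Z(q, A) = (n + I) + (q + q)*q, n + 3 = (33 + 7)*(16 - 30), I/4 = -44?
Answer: 73592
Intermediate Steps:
I = -176 (I = 4*(-44) = -176)
n = -563 (n = -3 + (33 + 7)*(16 - 30) = -3 + 40*(-14) = -3 - 560 = -563)
Z(q, A) = -739 + 2*q² (Z(q, A) = (-563 - 176) + (q + q)*q = -739 + (2*q)*q = -739 + 2*q²)
Z(165, -58) + 141² = (-739 + 2*165²) + 141² = (-739 + 2*27225) + 19881 = (-739 + 54450) + 19881 = 53711 + 19881 = 73592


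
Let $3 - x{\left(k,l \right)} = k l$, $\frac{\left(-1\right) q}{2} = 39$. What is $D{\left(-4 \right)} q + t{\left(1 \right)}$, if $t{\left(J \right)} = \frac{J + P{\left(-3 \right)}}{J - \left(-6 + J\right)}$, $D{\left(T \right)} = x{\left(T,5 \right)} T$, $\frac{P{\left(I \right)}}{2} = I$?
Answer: $\frac{43051}{6} \approx 7175.2$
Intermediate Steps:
$q = -78$ ($q = \left(-2\right) 39 = -78$)
$x{\left(k,l \right)} = 3 - k l$
$P{\left(I \right)} = 2 I$
$D{\left(T \right)} = T \left(3 - 5 T\right)$ ($D{\left(T \right)} = \left(3 - T 5\right) T = \left(3 - 5 T\right) T = T \left(3 - 5 T\right)$)
$t{\left(J \right)} = -1 + \frac{J}{6}$ ($t{\left(J \right)} = \frac{J + 2 \left(-3\right)}{J - \left(-6 + J\right)} = \frac{J - 6}{6} = \left(-6 + J\right) \frac{1}{6} = -1 + \frac{J}{6}$)
$D{\left(-4 \right)} q + t{\left(1 \right)} = - 4 \left(3 - -20\right) \left(-78\right) + \left(-1 + \frac{1}{6} \cdot 1\right) = - 4 \left(3 + 20\right) \left(-78\right) + \left(-1 + \frac{1}{6}\right) = \left(-4\right) 23 \left(-78\right) - \frac{5}{6} = \left(-92\right) \left(-78\right) - \frac{5}{6} = 7176 - \frac{5}{6} = \frac{43051}{6}$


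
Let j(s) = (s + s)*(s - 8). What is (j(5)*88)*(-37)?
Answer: 97680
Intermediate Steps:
j(s) = 2*s*(-8 + s) (j(s) = (2*s)*(-8 + s) = 2*s*(-8 + s))
(j(5)*88)*(-37) = ((2*5*(-8 + 5))*88)*(-37) = ((2*5*(-3))*88)*(-37) = -30*88*(-37) = -2640*(-37) = 97680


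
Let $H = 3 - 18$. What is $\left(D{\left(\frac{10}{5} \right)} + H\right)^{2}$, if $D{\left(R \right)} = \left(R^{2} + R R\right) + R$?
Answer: $25$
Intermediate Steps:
$H = -15$ ($H = 3 - 18 = -15$)
$D{\left(R \right)} = R + 2 R^{2}$ ($D{\left(R \right)} = \left(R^{2} + R^{2}\right) + R = 2 R^{2} + R = R + 2 R^{2}$)
$\left(D{\left(\frac{10}{5} \right)} + H\right)^{2} = \left(\frac{10}{5} \left(1 + 2 \cdot \frac{10}{5}\right) - 15\right)^{2} = \left(10 \cdot \frac{1}{5} \left(1 + 2 \cdot 10 \cdot \frac{1}{5}\right) - 15\right)^{2} = \left(2 \left(1 + 2 \cdot 2\right) - 15\right)^{2} = \left(2 \left(1 + 4\right) - 15\right)^{2} = \left(2 \cdot 5 - 15\right)^{2} = \left(10 - 15\right)^{2} = \left(-5\right)^{2} = 25$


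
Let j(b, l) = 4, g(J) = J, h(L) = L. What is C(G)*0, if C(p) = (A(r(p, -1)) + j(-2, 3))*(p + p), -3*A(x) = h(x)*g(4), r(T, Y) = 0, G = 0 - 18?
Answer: 0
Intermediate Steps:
G = -18
A(x) = -4*x/3 (A(x) = -x*4/3 = -4*x/3)
C(p) = 8*p (C(p) = (-4/3*0 + 4)*(p + p) = (0 + 4)*(2*p) = 4*(2*p) = 8*p)
C(G)*0 = (8*(-18))*0 = -144*0 = 0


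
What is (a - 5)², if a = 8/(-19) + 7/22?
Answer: 4549689/174724 ≈ 26.039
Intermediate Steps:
a = -43/418 (a = 8*(-1/19) + 7*(1/22) = -8/19 + 7/22 = -43/418 ≈ -0.10287)
(a - 5)² = (-43/418 - 5)² = (-2133/418)² = 4549689/174724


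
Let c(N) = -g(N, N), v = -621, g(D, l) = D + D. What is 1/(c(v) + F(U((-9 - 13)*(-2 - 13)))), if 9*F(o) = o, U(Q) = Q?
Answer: 3/3836 ≈ 0.00078207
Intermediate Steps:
g(D, l) = 2*D
F(o) = o/9
c(N) = -2*N
1/(c(v) + F(U((-9 - 13)*(-2 - 13)))) = 1/(-2*(-621) + ((-9 - 13)*(-2 - 13))/9) = 1/(1242 + (-22*(-15))/9) = 1/(1242 + (⅑)*330) = 1/(1242 + 110/3) = 1/(3836/3) = 3/3836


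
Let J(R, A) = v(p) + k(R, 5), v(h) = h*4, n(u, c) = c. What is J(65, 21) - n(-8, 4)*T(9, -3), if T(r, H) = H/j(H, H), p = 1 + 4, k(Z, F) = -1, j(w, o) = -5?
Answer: 83/5 ≈ 16.600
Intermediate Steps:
p = 5
v(h) = 4*h
T(r, H) = -H/5 (T(r, H) = H/(-5) = H*(-1/5) = -H/5)
J(R, A) = 19 (J(R, A) = 4*5 - 1 = 20 - 1 = 19)
J(65, 21) - n(-8, 4)*T(9, -3) = 19 - 4*(-1/5*(-3)) = 19 - 4*3/5 = 19 - 1*12/5 = 19 - 12/5 = 83/5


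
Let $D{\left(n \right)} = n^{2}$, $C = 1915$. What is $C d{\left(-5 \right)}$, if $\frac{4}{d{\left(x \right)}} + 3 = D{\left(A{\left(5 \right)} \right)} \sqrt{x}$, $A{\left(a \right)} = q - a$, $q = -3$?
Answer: $- \frac{22980}{20489} - \frac{490240 i \sqrt{5}}{20489} \approx -1.1216 - 53.502 i$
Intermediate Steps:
$A{\left(a \right)} = -3 - a$
$d{\left(x \right)} = \frac{4}{-3 + 64 \sqrt{x}}$ ($d{\left(x \right)} = \frac{4}{-3 + \left(-3 - 5\right)^{2} \sqrt{x}} = \frac{4}{-3 + \left(-8\right)^{2} \sqrt{x}} = \frac{4}{-3 + 64 \sqrt{x}}$)
$C d{\left(-5 \right)} = 1915 \frac{4}{-3 + 64 \sqrt{-5}} = 1915 \frac{4}{-3 + 64 i \sqrt{5}} = \frac{7660}{-3 + 64 i \sqrt{5}}$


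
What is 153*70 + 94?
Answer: 10804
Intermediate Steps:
153*70 + 94 = 10710 + 94 = 10804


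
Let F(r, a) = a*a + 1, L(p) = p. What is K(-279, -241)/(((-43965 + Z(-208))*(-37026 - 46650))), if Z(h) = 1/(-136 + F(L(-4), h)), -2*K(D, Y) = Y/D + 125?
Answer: -378629491/22133575926768168 ≈ -1.7107e-8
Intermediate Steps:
K(D, Y) = -125/2 - Y/(2*D) (K(D, Y) = -(Y/D + 125)/2 = -(125 + Y/D)/2 = -125/2 - Y/(2*D))
F(r, a) = 1 + a² (F(r, a) = a² + 1 = 1 + a²)
Z(h) = 1/(-135 + h²) (Z(h) = 1/(-136 + (1 + h²)) = 1/(-135 + h²))
K(-279, -241)/(((-43965 + Z(-208))*(-37026 - 46650))) = ((½)*(-1*(-241) - 125*(-279))/(-279))/(((-43965 + 1/(-135 + (-208)²))*(-37026 - 46650))) = ((½)*(-1/279)*(241 + 34875))/(((-43965 + 1/(-135 + 43264))*(-83676))) = ((½)*(-1/279)*35116)/(((-43965 + 1/43129)*(-83676))) = -17558*(-1/(83676*(-43965 + 1/43129)))/279 = -17558/(279*((-1896166484/43129*(-83676)))) = -17558/(279*158663626715184/43129) = -17558/279*43129/158663626715184 = -378629491/22133575926768168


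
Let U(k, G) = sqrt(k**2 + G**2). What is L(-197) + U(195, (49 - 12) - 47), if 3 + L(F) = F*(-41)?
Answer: 8074 + 25*sqrt(61) ≈ 8269.3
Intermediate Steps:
L(F) = -3 - 41*F (L(F) = -3 + F*(-41) = -3 - 41*F)
U(k, G) = sqrt(G**2 + k**2)
L(-197) + U(195, (49 - 12) - 47) = (-3 - 41*(-197)) + sqrt(((49 - 12) - 47)**2 + 195**2) = (-3 + 8077) + sqrt((37 - 47)**2 + 38025) = 8074 + sqrt((-10)**2 + 38025) = 8074 + sqrt(100 + 38025) = 8074 + sqrt(38125) = 8074 + 25*sqrt(61)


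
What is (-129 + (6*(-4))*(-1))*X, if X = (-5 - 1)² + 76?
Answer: -11760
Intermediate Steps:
X = 112 (X = (-6)² + 76 = 36 + 76 = 112)
(-129 + (6*(-4))*(-1))*X = (-129 + (6*(-4))*(-1))*112 = (-129 - 24*(-1))*112 = (-129 + 24)*112 = -105*112 = -11760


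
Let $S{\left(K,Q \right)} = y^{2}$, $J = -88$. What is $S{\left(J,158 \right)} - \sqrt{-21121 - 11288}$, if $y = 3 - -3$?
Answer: $36 - 3 i \sqrt{3601} \approx 36.0 - 180.02 i$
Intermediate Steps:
$y = 6$ ($y = 3 + 3 = 6$)
$S{\left(K,Q \right)} = 36$ ($S{\left(K,Q \right)} = 6^{2} = 36$)
$S{\left(J,158 \right)} - \sqrt{-21121 - 11288} = 36 - \sqrt{-21121 - 11288} = 36 - \sqrt{-32409} = 36 - 3 i \sqrt{3601}$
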